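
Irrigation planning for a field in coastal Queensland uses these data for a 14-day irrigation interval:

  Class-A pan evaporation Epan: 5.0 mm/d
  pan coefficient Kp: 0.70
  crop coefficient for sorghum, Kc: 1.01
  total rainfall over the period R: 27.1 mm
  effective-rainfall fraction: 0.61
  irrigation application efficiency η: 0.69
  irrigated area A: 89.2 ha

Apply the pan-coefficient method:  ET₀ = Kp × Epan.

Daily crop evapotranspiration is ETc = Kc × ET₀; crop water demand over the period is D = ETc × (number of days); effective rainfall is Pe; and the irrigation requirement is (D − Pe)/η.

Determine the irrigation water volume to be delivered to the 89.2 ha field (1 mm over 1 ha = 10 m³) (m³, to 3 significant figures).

42600 m³

ET₀ = 0.70 × 5.0 = 3.5000 mm/d
ETc = Kc × ET₀ = 1.01 × 3.5000 = 3.5350 mm/d
Crop demand D = ETc × 14 d = 3.5350 × 14 = 49.490 mm
Pe = 0.61 × 27.1 = 16.531 mm
D − Pe = 49.490 − 16.531 = 32.959 mm
Gross irrigation = 32.959 / 0.69 = 47.767 mm
Volume = 47.767 mm × 89.2 ha × 10 = 42608.2 m³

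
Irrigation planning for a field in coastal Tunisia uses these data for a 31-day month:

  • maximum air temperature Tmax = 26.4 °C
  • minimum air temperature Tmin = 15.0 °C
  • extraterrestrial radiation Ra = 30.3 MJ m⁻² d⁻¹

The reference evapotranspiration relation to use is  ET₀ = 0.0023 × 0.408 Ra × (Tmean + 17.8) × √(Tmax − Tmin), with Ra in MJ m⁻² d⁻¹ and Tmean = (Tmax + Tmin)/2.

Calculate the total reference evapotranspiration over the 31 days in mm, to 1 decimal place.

Tmean = (26.4 + 15.0)/2 = 20.70 °C
0.408 Ra = 0.408 × 30.3 = 12.3624 mm/d equivalent
ET₀ = 0.0023 × 12.3624 × (20.70 + 17.8) × √11.4 = 0.0023 × 12.3624 × 38.50 × 3.3764 = 3.6961 mm/d
Over 31 days: 3.6961 × 31 = 114.579 mm

114.6 mm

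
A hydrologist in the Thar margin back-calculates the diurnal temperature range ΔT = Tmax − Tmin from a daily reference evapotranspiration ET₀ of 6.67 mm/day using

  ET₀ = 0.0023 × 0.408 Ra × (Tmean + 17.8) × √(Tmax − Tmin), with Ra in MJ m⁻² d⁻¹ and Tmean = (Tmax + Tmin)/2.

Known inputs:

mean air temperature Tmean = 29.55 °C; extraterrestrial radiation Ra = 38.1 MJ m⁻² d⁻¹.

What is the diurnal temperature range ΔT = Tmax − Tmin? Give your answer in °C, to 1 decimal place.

√ΔT = ET₀ / [0.0023 × 0.408 × Ra × (Tmean+17.8)] = 6.67 / (0.0023 × 15.5448 × 47.35) = 3.9400
ΔT = 3.9400² = 15.524 °C

15.5 °C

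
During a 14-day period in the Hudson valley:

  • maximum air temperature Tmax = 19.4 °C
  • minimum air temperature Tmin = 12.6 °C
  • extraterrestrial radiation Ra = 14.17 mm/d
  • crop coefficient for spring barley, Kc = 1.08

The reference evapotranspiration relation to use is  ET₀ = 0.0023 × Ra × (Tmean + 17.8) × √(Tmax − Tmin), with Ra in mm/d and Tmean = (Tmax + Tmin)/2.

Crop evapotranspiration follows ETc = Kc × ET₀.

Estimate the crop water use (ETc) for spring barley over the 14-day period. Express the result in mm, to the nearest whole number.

Tmean = (19.4 + 12.6)/2 = 16.00 °C
ET₀ = 0.0023 × 14.17 × (16.00 + 17.8) × √6.8 = 0.0023 × 14.17 × 33.80 × 2.6077 = 2.8726 mm/d
ETc = Kc × ET₀ = 1.08 × 2.8726 = 3.1024 mm/d
Over 14 days: 3.1024 × 14 = 43.434 mm

43 mm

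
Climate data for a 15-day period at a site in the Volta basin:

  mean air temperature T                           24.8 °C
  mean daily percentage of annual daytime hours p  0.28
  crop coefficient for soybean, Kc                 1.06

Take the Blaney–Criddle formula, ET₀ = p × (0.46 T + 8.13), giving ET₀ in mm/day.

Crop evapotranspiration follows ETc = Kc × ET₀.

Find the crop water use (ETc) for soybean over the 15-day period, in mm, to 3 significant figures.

ET₀ = 0.28 × (0.46 × 24.8 + 8.13) = 0.28 × 19.538 = 5.4706 mm/d
ETc = Kc × ET₀ = 1.06 × 5.4706 = 5.7988 mm/d
Over 15 days: 5.7988 × 15 = 86.982 mm

87.0 mm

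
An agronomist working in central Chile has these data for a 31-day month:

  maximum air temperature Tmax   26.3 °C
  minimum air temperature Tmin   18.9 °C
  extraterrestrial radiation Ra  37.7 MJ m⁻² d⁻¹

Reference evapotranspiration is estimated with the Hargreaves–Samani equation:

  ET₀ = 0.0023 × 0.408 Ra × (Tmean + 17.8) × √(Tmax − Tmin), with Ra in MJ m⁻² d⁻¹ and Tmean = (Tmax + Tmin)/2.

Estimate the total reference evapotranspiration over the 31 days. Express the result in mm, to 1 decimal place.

120.5 mm

Tmean = (26.3 + 18.9)/2 = 22.60 °C
0.408 Ra = 0.408 × 37.7 = 15.3816 mm/d equivalent
ET₀ = 0.0023 × 15.3816 × (22.60 + 17.8) × √7.4 = 0.0023 × 15.3816 × 40.40 × 2.7203 = 3.8880 mm/d
Over 31 days: 3.8880 × 31 = 120.528 mm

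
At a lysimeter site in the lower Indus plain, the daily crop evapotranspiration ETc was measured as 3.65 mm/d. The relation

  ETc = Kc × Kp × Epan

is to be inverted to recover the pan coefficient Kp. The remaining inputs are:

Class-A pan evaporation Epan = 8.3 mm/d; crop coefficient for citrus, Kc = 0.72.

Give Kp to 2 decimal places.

0.61

ETc = Kc × Kp × Epan  ⇒  Kp = ETc / (Kc × Epan)
Kp = 3.65 / (0.72 × 8.3) = 3.65 / 5.976 = 0.6108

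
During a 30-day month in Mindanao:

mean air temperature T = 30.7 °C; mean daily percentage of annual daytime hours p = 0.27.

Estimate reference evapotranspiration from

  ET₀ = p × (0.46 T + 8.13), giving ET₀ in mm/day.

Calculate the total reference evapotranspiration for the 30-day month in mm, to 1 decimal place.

ET₀ = 0.27 × (0.46 × 30.7 + 8.13) = 0.27 × 22.252 = 6.0080 mm/d
Monthly total = 6.0080 × 30 = 180.240 mm

180.2 mm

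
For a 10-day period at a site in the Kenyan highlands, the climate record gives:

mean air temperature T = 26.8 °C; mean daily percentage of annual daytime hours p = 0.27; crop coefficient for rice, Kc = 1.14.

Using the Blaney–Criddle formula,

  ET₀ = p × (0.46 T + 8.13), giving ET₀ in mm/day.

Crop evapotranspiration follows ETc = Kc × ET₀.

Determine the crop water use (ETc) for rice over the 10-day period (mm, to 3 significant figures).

ET₀ = 0.27 × (0.46 × 26.8 + 8.13) = 0.27 × 20.458 = 5.5237 mm/d
ETc = Kc × ET₀ = 1.14 × 5.5237 = 6.2970 mm/d
Over 10 days: 6.2970 × 10 = 62.970 mm

63.0 mm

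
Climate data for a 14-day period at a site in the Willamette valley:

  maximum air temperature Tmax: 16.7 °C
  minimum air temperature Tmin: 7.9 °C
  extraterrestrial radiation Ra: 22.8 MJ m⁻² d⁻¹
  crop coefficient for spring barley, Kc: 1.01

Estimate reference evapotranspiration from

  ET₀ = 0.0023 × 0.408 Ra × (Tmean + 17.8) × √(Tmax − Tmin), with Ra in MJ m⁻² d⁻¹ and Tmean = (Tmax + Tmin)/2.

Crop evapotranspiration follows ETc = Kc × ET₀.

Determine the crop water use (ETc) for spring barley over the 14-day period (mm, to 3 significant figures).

Tmean = (16.7 + 7.9)/2 = 12.30 °C
0.408 Ra = 0.408 × 22.8 = 9.3024 mm/d equivalent
ET₀ = 0.0023 × 9.3024 × (12.30 + 17.8) × √8.8 = 0.0023 × 9.3024 × 30.10 × 2.9665 = 1.9104 mm/d
ETc = Kc × ET₀ = 1.01 × 1.9104 = 1.9295 mm/d
Over 14 days: 1.9295 × 14 = 27.013 mm

27.0 mm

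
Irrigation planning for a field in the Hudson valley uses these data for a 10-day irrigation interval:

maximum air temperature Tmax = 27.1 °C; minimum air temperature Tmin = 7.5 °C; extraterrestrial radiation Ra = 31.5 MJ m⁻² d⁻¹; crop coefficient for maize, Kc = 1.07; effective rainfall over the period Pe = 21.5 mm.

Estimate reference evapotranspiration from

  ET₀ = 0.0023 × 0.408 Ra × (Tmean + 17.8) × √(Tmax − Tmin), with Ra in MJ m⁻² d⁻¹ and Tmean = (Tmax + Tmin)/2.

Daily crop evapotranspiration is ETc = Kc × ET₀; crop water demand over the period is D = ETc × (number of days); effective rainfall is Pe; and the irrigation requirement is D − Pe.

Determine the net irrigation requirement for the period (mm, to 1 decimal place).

Tmean = (27.1 + 7.5)/2 = 17.30 °C
0.408 Ra = 0.408 × 31.5 = 12.8520 mm/d equivalent
ET₀ = 0.0023 × 12.8520 × (17.30 + 17.8) × √19.6 = 0.0023 × 12.8520 × 35.10 × 4.4272 = 4.5934 mm/d
ETc = Kc × ET₀ = 1.07 × 4.5934 = 4.9149 mm/d
Crop demand D = ETc × 10 d = 4.9149 × 10 = 49.149 mm
D − Pe = 49.149 − 21.5 = 27.649 mm

27.6 mm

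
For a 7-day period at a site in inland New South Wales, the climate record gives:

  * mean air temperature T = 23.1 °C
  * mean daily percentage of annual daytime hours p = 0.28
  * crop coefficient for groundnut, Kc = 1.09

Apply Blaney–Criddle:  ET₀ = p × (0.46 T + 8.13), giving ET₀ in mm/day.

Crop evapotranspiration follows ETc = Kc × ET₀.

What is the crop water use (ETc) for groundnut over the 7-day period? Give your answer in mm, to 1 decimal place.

40.1 mm

ET₀ = 0.28 × (0.46 × 23.1 + 8.13) = 0.28 × 18.756 = 5.2517 mm/d
ETc = Kc × ET₀ = 1.09 × 5.2517 = 5.7244 mm/d
Over 7 days: 5.7244 × 7 = 40.071 mm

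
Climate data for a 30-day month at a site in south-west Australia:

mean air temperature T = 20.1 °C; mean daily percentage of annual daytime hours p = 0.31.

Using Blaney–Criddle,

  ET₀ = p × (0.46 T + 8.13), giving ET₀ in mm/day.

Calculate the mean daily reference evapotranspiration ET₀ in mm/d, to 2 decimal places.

5.39 mm/d

ET₀ = 0.31 × (0.46 × 20.1 + 8.13) = 0.31 × 17.376 = 5.3866 mm/d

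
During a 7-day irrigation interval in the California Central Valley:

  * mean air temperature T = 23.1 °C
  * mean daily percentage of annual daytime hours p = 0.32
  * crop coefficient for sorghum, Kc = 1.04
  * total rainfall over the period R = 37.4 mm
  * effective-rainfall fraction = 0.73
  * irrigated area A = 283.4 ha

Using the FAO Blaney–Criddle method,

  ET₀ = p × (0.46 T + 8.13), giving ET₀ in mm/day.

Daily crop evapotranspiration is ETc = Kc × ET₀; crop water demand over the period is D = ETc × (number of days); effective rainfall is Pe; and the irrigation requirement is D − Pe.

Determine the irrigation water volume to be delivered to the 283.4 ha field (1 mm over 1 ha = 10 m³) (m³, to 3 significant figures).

46500 m³

ET₀ = 0.32 × (0.46 × 23.1 + 8.13) = 0.32 × 18.756 = 6.0019 mm/d
ETc = Kc × ET₀ = 1.04 × 6.0019 = 6.2420 mm/d
Crop demand D = ETc × 7 d = 6.2420 × 7 = 43.694 mm
Pe = 0.73 × 37.4 = 27.302 mm
D − Pe = 43.694 − 27.302 = 16.392 mm
Volume = 16.392 mm × 283.4 ha × 10 = 46454.9 m³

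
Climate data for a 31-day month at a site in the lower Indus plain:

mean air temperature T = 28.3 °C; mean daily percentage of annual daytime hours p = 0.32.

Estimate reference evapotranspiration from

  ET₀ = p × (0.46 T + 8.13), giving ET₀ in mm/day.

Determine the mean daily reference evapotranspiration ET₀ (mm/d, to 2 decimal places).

ET₀ = 0.32 × (0.46 × 28.3 + 8.13) = 0.32 × 21.148 = 6.7674 mm/d

6.77 mm/d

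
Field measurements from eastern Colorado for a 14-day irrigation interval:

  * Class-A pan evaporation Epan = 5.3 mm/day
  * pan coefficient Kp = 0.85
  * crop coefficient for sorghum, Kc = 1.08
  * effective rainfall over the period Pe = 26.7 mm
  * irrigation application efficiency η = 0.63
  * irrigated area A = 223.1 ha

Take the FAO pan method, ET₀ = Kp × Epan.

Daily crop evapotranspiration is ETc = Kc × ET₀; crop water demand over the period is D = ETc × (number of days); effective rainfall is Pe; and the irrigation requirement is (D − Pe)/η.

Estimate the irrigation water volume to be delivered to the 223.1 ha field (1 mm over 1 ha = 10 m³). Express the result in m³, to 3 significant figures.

147000 m³

ET₀ = 0.85 × 5.3 = 4.5050 mm/d
ETc = Kc × ET₀ = 1.08 × 4.5050 = 4.8654 mm/d
Crop demand D = ETc × 14 d = 4.8654 × 14 = 68.116 mm
D − Pe = 68.116 − 26.7 = 41.416 mm
Gross irrigation = 41.416 / 0.63 = 65.740 mm
Volume = 65.740 mm × 223.1 ha × 10 = 146665.9 m³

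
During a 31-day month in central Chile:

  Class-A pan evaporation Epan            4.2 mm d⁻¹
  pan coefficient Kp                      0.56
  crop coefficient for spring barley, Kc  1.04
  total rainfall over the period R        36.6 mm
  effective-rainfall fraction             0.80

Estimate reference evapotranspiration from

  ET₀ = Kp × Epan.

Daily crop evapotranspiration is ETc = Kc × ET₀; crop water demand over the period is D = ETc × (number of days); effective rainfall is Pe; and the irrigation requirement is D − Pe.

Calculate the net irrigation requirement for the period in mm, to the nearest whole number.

47 mm

ET₀ = 0.56 × 4.2 = 2.3520 mm/d
ETc = Kc × ET₀ = 1.04 × 2.3520 = 2.4461 mm/d
Crop demand D = ETc × 31 d = 2.4461 × 31 = 75.829 mm
Pe = 0.80 × 36.6 = 29.280 mm
D − Pe = 75.829 − 29.280 = 46.549 mm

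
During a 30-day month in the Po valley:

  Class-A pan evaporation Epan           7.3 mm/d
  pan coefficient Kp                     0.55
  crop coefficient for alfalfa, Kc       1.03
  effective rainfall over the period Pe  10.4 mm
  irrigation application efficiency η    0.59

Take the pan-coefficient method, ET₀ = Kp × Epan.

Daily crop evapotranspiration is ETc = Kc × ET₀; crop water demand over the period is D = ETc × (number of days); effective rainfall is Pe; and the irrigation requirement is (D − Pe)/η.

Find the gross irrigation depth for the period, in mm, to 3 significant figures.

193 mm

ET₀ = 0.55 × 7.3 = 4.0150 mm/d
ETc = Kc × ET₀ = 1.03 × 4.0150 = 4.1355 mm/d
Crop demand D = ETc × 30 d = 4.1355 × 30 = 124.065 mm
D − Pe = 124.065 − 10.4 = 113.665 mm
Gross irrigation = 113.665 / 0.59 = 192.653 mm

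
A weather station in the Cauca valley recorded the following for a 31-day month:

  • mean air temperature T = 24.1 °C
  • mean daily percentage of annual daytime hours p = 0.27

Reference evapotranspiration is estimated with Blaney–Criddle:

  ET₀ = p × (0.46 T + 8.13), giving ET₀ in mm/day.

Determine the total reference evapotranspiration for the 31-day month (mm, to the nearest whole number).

161 mm

ET₀ = 0.27 × (0.46 × 24.1 + 8.13) = 0.27 × 19.216 = 5.1883 mm/d
Monthly total = 5.1883 × 31 = 160.837 mm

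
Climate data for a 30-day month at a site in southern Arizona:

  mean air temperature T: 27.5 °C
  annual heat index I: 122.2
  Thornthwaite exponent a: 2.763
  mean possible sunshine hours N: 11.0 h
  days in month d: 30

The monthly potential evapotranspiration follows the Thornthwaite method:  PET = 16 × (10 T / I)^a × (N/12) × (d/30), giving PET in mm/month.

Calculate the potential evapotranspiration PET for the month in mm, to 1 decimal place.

10T/I = 10 × 27.5 / 122.2 = 2.2504
(10T/I)^a = 2.2504^2.763 = 9.4036
Uncorrected PET = 16 × 9.4036 = 150.458 mm
Correction = (N/12)(d/30) = (11.0/12)(30/30) = 0.9167
PET = 150.458 × 0.9167 = 137.925 mm/month

137.9 mm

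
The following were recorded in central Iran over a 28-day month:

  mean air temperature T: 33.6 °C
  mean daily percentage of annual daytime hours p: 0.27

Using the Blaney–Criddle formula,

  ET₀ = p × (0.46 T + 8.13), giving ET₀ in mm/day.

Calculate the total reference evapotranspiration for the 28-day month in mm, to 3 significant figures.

178 mm

ET₀ = 0.27 × (0.46 × 33.6 + 8.13) = 0.27 × 23.586 = 6.3682 mm/d
Monthly total = 6.3682 × 28 = 178.310 mm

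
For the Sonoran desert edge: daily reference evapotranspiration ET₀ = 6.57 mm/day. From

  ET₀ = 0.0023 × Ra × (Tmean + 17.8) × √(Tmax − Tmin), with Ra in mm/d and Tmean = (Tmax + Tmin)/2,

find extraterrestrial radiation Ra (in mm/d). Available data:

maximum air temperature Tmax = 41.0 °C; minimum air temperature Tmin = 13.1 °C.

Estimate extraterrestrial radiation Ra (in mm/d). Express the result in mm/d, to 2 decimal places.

12.06 mm/d

Tmean = 27.05 °C; √ΔT = 5.2820
Ra = ET₀ / [0.0023 × (Tmean+17.8) × √ΔT] = 6.57 / (0.0023 × 44.85 × 5.2820) = 12.058 mm/d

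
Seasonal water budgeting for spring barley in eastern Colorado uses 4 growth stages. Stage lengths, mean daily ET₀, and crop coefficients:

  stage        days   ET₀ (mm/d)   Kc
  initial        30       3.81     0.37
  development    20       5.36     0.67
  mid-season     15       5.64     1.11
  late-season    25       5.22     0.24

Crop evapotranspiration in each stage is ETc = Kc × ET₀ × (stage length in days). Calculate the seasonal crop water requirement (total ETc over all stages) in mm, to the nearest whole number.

initial: 0.37 × 3.81 × 30 = 42.29 mm
development: 0.67 × 5.36 × 20 = 71.82 mm
mid-season: 1.11 × 5.64 × 15 = 93.91 mm
late-season: 0.24 × 5.22 × 25 = 31.32 mm
Seasonal total = 239.34 mm

239 mm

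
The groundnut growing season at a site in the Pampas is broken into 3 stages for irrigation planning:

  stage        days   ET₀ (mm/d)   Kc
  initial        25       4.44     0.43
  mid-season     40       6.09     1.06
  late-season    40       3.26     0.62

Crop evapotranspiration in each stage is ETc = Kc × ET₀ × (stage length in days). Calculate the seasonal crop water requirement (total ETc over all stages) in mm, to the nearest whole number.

387 mm

initial: 0.43 × 4.44 × 25 = 47.73 mm
mid-season: 1.06 × 6.09 × 40 = 258.22 mm
late-season: 0.62 × 3.26 × 40 = 80.85 mm
Seasonal total = 386.80 mm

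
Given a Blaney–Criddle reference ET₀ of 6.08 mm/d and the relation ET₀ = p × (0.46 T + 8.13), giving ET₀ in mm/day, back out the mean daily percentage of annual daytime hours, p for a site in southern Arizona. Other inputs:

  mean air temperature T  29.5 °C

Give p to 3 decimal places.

p = ET₀ / (0.46 T + 8.13) = 6.08 / (0.46 × 29.5 + 8.13) = 6.08 / 21.700 = 0.2802

0.280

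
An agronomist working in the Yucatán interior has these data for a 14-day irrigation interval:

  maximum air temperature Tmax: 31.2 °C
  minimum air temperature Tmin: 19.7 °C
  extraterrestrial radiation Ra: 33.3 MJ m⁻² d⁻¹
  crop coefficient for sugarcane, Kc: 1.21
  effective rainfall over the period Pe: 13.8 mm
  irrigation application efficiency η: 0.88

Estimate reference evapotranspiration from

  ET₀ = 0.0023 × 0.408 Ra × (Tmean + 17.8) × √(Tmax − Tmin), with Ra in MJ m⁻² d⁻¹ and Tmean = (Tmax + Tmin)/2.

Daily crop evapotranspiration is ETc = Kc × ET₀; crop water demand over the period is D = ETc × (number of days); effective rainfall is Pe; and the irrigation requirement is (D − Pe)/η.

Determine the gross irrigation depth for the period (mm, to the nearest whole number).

73 mm

Tmean = (31.2 + 19.7)/2 = 25.45 °C
0.408 Ra = 0.408 × 33.3 = 13.5864 mm/d equivalent
ET₀ = 0.0023 × 13.5864 × (25.45 + 17.8) × √11.5 = 0.0023 × 13.5864 × 43.25 × 3.3912 = 4.5832 mm/d
ETc = Kc × ET₀ = 1.21 × 4.5832 = 5.5457 mm/d
Crop demand D = ETc × 14 d = 5.5457 × 14 = 77.640 mm
D − Pe = 77.640 − 13.8 = 63.840 mm
Gross irrigation = 63.840 / 0.88 = 72.545 mm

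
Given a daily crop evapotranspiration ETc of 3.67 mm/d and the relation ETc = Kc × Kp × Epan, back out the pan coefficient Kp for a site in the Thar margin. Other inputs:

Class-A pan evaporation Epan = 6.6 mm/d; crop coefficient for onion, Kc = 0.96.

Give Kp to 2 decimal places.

0.58

ETc = Kc × Kp × Epan  ⇒  Kp = ETc / (Kc × Epan)
Kp = 3.67 / (0.96 × 6.6) = 3.67 / 6.336 = 0.5792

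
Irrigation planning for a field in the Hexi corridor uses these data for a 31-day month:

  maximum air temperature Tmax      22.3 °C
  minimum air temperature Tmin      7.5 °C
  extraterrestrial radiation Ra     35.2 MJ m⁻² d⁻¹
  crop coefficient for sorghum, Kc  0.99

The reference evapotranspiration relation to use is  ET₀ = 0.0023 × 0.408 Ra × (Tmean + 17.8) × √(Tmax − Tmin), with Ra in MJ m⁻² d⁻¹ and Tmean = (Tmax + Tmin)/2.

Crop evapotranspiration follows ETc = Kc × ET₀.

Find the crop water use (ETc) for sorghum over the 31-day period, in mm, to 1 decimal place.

127.5 mm

Tmean = (22.3 + 7.5)/2 = 14.90 °C
0.408 Ra = 0.408 × 35.2 = 14.3616 mm/d equivalent
ET₀ = 0.0023 × 14.3616 × (14.90 + 17.8) × √14.8 = 0.0023 × 14.3616 × 32.70 × 3.8471 = 4.1554 mm/d
ETc = Kc × ET₀ = 0.99 × 4.1554 = 4.1138 mm/d
Over 31 days: 4.1138 × 31 = 127.528 mm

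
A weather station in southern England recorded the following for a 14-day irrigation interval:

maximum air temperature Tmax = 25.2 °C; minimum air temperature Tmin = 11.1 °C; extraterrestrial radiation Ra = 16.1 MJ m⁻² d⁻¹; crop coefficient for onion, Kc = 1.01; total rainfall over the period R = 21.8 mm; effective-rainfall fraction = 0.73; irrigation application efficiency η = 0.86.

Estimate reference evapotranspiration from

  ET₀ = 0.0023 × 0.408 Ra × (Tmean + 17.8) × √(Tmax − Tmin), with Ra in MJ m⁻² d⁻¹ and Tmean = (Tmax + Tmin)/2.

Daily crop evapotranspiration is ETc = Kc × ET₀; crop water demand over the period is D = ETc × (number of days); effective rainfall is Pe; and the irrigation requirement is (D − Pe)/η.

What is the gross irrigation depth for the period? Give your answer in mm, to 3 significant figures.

15.0 mm

Tmean = (25.2 + 11.1)/2 = 18.15 °C
0.408 Ra = 0.408 × 16.1 = 6.5688 mm/d equivalent
ET₀ = 0.0023 × 6.5688 × (18.15 + 17.8) × √14.1 = 0.0023 × 6.5688 × 35.95 × 3.7550 = 2.0395 mm/d
ETc = Kc × ET₀ = 1.01 × 2.0395 = 2.0599 mm/d
Crop demand D = ETc × 14 d = 2.0599 × 14 = 28.839 mm
Pe = 0.73 × 21.8 = 15.914 mm
D − Pe = 28.839 − 15.914 = 12.925 mm
Gross irrigation = 12.925 / 0.86 = 15.029 mm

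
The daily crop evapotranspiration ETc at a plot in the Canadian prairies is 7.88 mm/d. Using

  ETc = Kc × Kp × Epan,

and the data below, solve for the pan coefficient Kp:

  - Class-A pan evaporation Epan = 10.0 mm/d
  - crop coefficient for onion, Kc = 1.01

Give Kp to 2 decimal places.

ETc = Kc × Kp × Epan  ⇒  Kp = ETc / (Kc × Epan)
Kp = 7.88 / (1.01 × 10.0) = 7.88 / 10.100 = 0.7802

0.78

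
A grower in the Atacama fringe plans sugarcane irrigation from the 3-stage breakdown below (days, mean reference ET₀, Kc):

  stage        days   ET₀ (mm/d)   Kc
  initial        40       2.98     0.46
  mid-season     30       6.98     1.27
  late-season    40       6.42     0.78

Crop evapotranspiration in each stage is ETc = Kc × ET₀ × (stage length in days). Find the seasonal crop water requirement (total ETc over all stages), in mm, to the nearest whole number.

521 mm

initial: 0.46 × 2.98 × 40 = 54.83 mm
mid-season: 1.27 × 6.98 × 30 = 265.94 mm
late-season: 0.78 × 6.42 × 40 = 200.30 mm
Seasonal total = 521.07 mm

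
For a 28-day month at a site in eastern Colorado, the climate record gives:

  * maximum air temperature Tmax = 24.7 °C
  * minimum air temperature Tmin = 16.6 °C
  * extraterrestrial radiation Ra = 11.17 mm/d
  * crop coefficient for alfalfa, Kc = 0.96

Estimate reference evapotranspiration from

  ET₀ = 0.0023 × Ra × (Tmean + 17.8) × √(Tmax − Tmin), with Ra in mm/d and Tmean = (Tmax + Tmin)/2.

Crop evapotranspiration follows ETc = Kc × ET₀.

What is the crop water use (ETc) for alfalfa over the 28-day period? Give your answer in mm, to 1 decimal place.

75.6 mm

Tmean = (24.7 + 16.6)/2 = 20.65 °C
ET₀ = 0.0023 × 11.17 × (20.65 + 17.8) × √8.1 = 0.0023 × 11.17 × 38.45 × 2.8460 = 2.8113 mm/d
ETc = Kc × ET₀ = 0.96 × 2.8113 = 2.6988 mm/d
Over 28 days: 2.6988 × 28 = 75.566 mm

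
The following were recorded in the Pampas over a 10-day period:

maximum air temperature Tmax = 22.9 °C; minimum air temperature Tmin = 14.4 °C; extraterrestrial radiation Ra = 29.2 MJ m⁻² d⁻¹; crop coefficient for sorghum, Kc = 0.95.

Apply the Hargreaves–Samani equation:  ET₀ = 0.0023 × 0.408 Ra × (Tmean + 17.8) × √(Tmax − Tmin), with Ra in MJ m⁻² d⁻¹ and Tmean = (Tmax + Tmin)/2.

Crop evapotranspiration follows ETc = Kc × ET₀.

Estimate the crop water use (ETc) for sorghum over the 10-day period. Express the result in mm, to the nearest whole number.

Tmean = (22.9 + 14.4)/2 = 18.65 °C
0.408 Ra = 0.408 × 29.2 = 11.9136 mm/d equivalent
ET₀ = 0.0023 × 11.9136 × (18.65 + 17.8) × √8.5 = 0.0023 × 11.9136 × 36.45 × 2.9155 = 2.9119 mm/d
ETc = Kc × ET₀ = 0.95 × 2.9119 = 2.7663 mm/d
Over 10 days: 2.7663 × 10 = 27.663 mm

28 mm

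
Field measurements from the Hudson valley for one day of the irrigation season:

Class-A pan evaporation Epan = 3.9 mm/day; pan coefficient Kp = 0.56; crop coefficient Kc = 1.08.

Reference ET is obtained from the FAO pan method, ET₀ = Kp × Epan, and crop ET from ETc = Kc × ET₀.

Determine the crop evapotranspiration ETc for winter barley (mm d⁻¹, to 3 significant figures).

2.36 mm d⁻¹

ET₀ = 0.56 × 3.9 = 2.1840 mm/d
ETc = Kc × ET₀ = 1.08 × 2.1840 = 2.3587 mm/d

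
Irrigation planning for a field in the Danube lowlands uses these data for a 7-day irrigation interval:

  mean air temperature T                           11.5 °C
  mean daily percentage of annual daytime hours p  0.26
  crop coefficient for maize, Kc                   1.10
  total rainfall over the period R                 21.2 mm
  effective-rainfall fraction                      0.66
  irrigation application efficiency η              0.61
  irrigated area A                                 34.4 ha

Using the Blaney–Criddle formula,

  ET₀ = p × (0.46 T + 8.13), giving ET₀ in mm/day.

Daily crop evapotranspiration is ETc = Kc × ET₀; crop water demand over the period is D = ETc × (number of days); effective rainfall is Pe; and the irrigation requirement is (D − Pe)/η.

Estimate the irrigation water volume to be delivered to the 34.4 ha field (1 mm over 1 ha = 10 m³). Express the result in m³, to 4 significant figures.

7261 m³

ET₀ = 0.26 × (0.46 × 11.5 + 8.13) = 0.26 × 13.420 = 3.4892 mm/d
ETc = Kc × ET₀ = 1.10 × 3.4892 = 3.8381 mm/d
Crop demand D = ETc × 7 d = 3.8381 × 7 = 26.867 mm
Pe = 0.66 × 21.2 = 13.992 mm
D − Pe = 26.867 − 13.992 = 12.875 mm
Gross irrigation = 12.875 / 0.61 = 21.107 mm
Volume = 21.107 mm × 34.4 ha × 10 = 7260.8 m³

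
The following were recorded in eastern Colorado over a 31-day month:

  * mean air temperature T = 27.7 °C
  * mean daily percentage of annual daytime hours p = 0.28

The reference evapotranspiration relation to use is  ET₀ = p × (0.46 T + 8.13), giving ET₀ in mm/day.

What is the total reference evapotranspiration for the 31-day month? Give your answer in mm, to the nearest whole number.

181 mm

ET₀ = 0.28 × (0.46 × 27.7 + 8.13) = 0.28 × 20.872 = 5.8442 mm/d
Monthly total = 5.8442 × 31 = 181.170 mm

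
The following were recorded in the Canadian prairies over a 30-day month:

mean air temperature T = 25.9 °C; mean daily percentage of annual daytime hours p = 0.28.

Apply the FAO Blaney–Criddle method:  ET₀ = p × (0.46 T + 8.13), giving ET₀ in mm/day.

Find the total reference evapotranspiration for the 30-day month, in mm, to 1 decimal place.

ET₀ = 0.28 × (0.46 × 25.9 + 8.13) = 0.28 × 20.044 = 5.6123 mm/d
Monthly total = 5.6123 × 30 = 168.369 mm

168.4 mm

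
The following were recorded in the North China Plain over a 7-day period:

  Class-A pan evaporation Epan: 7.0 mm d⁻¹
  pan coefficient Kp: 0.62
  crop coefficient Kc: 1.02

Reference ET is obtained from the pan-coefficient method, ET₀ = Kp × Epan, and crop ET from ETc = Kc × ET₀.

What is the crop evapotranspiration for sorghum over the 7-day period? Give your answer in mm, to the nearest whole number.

31 mm

ET₀ = 0.62 × 7.0 = 4.3400 mm/d
ETc = Kc × ET₀ = 1.02 × 4.3400 = 4.4268 mm/d
Over 7 days: 4.4268 × 7 = 30.988 mm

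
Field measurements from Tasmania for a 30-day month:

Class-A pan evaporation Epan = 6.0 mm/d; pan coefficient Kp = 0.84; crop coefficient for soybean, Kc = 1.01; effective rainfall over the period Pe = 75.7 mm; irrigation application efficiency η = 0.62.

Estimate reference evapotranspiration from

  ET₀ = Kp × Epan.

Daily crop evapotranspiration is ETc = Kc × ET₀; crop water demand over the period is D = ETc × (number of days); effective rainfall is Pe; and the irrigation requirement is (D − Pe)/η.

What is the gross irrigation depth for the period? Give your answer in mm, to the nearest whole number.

124 mm

ET₀ = 0.84 × 6.0 = 5.0400 mm/d
ETc = Kc × ET₀ = 1.01 × 5.0400 = 5.0904 mm/d
Crop demand D = ETc × 30 d = 5.0904 × 30 = 152.712 mm
D − Pe = 152.712 − 75.7 = 77.012 mm
Gross irrigation = 77.012 / 0.62 = 124.213 mm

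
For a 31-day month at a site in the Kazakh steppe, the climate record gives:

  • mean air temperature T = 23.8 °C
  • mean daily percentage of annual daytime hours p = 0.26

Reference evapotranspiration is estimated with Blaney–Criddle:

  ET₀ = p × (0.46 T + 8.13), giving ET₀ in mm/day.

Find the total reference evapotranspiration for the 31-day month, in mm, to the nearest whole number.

ET₀ = 0.26 × (0.46 × 23.8 + 8.13) = 0.26 × 19.078 = 4.9603 mm/d
Monthly total = 4.9603 × 31 = 153.769 mm

154 mm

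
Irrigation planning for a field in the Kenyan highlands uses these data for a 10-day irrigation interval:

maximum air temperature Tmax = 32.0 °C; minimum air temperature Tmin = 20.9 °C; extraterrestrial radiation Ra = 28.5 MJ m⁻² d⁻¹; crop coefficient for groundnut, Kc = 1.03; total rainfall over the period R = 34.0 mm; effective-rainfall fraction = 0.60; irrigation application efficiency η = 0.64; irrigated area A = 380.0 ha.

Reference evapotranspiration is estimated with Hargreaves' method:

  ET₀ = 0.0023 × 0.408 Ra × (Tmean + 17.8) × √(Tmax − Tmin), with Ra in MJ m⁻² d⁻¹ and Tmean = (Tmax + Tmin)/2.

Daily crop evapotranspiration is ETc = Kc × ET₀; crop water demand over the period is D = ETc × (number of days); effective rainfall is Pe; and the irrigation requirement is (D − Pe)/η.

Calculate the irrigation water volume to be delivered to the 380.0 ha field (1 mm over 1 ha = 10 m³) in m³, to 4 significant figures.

Tmean = (32.0 + 20.9)/2 = 26.45 °C
0.408 Ra = 0.408 × 28.5 = 11.6280 mm/d equivalent
ET₀ = 0.0023 × 11.6280 × (26.45 + 17.8) × √11.1 = 0.0023 × 11.6280 × 44.25 × 3.3317 = 3.9429 mm/d
ETc = Kc × ET₀ = 1.03 × 3.9429 = 4.0612 mm/d
Crop demand D = ETc × 10 d = 4.0612 × 10 = 40.612 mm
Pe = 0.60 × 34.0 = 20.400 mm
D − Pe = 40.612 − 20.400 = 20.212 mm
Gross irrigation = 20.212 / 0.64 = 31.581 mm
Volume = 31.581 mm × 380.0 ha × 10 = 120007.8 m³

120000 m³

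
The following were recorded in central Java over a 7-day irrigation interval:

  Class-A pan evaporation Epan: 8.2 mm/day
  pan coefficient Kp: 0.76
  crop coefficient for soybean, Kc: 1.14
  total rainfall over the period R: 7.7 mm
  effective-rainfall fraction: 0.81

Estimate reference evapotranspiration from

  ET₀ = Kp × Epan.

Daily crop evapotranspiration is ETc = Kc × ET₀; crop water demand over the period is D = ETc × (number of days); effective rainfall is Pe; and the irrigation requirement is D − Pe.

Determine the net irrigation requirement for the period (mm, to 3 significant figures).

43.5 mm

ET₀ = 0.76 × 8.2 = 6.2320 mm/d
ETc = Kc × ET₀ = 1.14 × 6.2320 = 7.1045 mm/d
Crop demand D = ETc × 7 d = 7.1045 × 7 = 49.732 mm
Pe = 0.81 × 7.7 = 6.237 mm
D − Pe = 49.732 − 6.237 = 43.495 mm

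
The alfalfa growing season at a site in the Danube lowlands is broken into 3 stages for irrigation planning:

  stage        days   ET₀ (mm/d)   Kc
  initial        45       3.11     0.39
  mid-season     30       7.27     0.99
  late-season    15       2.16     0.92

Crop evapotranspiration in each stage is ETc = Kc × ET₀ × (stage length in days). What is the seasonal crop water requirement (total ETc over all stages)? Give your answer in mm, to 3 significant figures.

initial: 0.39 × 3.11 × 45 = 54.58 mm
mid-season: 0.99 × 7.27 × 30 = 215.92 mm
late-season: 0.92 × 2.16 × 15 = 29.81 mm
Seasonal total = 300.31 mm

300 mm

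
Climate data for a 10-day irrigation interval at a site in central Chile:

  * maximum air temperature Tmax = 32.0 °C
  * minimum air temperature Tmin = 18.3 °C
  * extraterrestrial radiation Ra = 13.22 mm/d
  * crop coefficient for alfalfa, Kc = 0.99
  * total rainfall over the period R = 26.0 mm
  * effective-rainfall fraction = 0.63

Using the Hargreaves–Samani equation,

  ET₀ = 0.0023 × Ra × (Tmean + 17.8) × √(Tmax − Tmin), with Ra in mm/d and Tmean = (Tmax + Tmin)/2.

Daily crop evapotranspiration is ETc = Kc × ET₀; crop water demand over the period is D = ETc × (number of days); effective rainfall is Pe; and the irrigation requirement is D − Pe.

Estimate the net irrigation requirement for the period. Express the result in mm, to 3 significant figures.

31.5 mm

Tmean = (32.0 + 18.3)/2 = 25.15 °C
ET₀ = 0.0023 × 13.22 × (25.15 + 17.8) × √13.7 = 0.0023 × 13.22 × 42.95 × 3.7014 = 4.8338 mm/d
ETc = Kc × ET₀ = 0.99 × 4.8338 = 4.7855 mm/d
Crop demand D = ETc × 10 d = 4.7855 × 10 = 47.855 mm
Pe = 0.63 × 26.0 = 16.380 mm
D − Pe = 47.855 − 16.380 = 31.475 mm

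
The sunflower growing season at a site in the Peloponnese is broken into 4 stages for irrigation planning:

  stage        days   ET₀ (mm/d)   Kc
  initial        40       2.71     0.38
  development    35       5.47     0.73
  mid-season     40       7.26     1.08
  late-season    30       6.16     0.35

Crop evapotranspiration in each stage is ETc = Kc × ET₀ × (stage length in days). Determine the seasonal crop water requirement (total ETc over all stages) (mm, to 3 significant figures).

559 mm

initial: 0.38 × 2.71 × 40 = 41.19 mm
development: 0.73 × 5.47 × 35 = 139.76 mm
mid-season: 1.08 × 7.26 × 40 = 313.63 mm
late-season: 0.35 × 6.16 × 30 = 64.68 mm
Seasonal total = 559.26 mm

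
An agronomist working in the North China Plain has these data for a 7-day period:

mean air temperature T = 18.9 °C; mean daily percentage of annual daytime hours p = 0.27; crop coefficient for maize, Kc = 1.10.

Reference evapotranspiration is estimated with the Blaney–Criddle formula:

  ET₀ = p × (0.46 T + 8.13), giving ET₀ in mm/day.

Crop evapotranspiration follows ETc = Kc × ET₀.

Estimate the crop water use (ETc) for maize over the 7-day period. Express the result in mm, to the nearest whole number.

ET₀ = 0.27 × (0.46 × 18.9 + 8.13) = 0.27 × 16.824 = 4.5425 mm/d
ETc = Kc × ET₀ = 1.10 × 4.5425 = 4.9968 mm/d
Over 7 days: 4.9968 × 7 = 34.978 mm

35 mm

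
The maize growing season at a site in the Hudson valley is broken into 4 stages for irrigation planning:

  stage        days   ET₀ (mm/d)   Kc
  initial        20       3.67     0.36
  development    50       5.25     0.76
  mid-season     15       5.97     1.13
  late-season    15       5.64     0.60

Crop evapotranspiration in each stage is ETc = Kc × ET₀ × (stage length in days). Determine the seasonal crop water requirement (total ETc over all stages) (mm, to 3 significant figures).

378 mm

initial: 0.36 × 3.67 × 20 = 26.42 mm
development: 0.76 × 5.25 × 50 = 199.50 mm
mid-season: 1.13 × 5.97 × 15 = 101.19 mm
late-season: 0.60 × 5.64 × 15 = 50.76 mm
Seasonal total = 377.87 mm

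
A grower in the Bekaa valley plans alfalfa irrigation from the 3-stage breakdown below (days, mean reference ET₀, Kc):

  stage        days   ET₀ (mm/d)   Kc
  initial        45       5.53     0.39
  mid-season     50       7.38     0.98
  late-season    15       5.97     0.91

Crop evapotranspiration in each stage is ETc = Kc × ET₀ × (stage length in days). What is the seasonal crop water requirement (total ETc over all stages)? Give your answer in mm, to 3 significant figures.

initial: 0.39 × 5.53 × 45 = 97.05 mm
mid-season: 0.98 × 7.38 × 50 = 361.62 mm
late-season: 0.91 × 5.97 × 15 = 81.49 mm
Seasonal total = 540.16 mm

540 mm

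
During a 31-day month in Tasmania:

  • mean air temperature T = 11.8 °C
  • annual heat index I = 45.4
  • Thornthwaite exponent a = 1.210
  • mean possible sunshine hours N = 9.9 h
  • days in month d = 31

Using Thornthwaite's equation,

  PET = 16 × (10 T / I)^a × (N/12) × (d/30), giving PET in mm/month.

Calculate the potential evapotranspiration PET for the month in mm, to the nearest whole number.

43 mm

10T/I = 10 × 11.8 / 45.4 = 2.5991
(10T/I)^a = 2.5991^1.210 = 3.1764
Uncorrected PET = 16 × 3.1764 = 50.822 mm
Correction = (N/12)(d/30) = (9.9/12)(31/30) = 0.8525
PET = 50.822 × 0.8525 = 43.326 mm/month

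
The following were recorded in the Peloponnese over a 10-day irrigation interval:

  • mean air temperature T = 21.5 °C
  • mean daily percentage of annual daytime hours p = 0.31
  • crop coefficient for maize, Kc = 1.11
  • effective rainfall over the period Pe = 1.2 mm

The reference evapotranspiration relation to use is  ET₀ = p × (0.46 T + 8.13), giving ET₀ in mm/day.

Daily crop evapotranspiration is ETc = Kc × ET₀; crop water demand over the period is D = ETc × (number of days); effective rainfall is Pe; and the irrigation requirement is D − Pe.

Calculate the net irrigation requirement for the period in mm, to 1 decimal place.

60.8 mm

ET₀ = 0.31 × (0.46 × 21.5 + 8.13) = 0.31 × 18.020 = 5.5862 mm/d
ETc = Kc × ET₀ = 1.11 × 5.5862 = 6.2007 mm/d
Crop demand D = ETc × 10 d = 6.2007 × 10 = 62.007 mm
D − Pe = 62.007 − 1.2 = 60.807 mm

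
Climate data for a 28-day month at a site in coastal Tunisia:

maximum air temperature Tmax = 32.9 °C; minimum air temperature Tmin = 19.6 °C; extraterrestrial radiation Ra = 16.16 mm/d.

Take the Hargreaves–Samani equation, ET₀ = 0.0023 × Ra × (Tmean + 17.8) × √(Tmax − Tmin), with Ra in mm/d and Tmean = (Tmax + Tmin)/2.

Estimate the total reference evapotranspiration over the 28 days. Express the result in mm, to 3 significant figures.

Tmean = (32.9 + 19.6)/2 = 26.25 °C
ET₀ = 0.0023 × 16.16 × (26.25 + 17.8) × √13.3 = 0.0023 × 16.16 × 44.05 × 3.6469 = 5.9709 mm/d
Over 28 days: 5.9709 × 28 = 167.185 mm

167 mm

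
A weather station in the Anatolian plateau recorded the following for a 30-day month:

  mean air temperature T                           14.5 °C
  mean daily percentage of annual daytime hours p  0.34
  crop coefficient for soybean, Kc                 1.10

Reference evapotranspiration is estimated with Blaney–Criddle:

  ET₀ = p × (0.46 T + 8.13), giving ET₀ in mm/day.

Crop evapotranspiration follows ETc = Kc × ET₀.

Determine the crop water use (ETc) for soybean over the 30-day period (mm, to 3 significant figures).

ET₀ = 0.34 × (0.46 × 14.5 + 8.13) = 0.34 × 14.800 = 5.0320 mm/d
ETc = Kc × ET₀ = 1.10 × 5.0320 = 5.5352 mm/d
Over 30 days: 5.5352 × 30 = 166.056 mm

166 mm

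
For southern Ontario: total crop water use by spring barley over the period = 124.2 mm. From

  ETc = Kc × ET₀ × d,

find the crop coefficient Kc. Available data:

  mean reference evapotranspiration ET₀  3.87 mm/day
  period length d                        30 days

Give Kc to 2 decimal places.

1.07

ETc = Kc × ET₀ × d  ⇒  Kc = ETc / (ET₀ × d)
Kc = 124.2 / (3.87 × 30) = 124.2 / 116.10 = 1.0698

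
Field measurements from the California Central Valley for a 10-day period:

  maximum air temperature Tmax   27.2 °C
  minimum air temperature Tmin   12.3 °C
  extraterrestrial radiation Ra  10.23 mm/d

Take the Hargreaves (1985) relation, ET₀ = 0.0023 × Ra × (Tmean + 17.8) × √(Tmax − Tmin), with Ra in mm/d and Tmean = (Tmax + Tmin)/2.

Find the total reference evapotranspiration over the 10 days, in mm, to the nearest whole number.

Tmean = (27.2 + 12.3)/2 = 19.75 °C
ET₀ = 0.0023 × 10.23 × (19.75 + 17.8) × √14.9 = 0.0023 × 10.23 × 37.55 × 3.8601 = 3.4105 mm/d
Over 10 days: 3.4105 × 10 = 34.105 mm

34 mm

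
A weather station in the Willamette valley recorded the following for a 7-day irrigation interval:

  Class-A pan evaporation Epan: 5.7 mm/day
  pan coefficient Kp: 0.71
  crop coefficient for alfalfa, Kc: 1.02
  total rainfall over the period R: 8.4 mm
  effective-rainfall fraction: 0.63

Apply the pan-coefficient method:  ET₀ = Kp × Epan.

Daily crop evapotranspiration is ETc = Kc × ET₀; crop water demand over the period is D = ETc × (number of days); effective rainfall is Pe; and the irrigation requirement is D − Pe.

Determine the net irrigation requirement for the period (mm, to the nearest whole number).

24 mm

ET₀ = 0.71 × 5.7 = 4.0470 mm/d
ETc = Kc × ET₀ = 1.02 × 4.0470 = 4.1279 mm/d
Crop demand D = ETc × 7 d = 4.1279 × 7 = 28.895 mm
Pe = 0.63 × 8.4 = 5.292 mm
D − Pe = 28.895 − 5.292 = 23.603 mm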